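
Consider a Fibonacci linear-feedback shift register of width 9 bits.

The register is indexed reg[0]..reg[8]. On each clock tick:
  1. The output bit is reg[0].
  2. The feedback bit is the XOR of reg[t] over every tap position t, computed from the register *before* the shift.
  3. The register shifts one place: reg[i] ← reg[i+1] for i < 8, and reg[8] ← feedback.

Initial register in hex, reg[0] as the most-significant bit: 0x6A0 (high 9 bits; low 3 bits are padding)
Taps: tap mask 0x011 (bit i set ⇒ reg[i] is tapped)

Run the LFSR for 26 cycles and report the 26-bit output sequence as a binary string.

tick  register→output (feedback)
  0  011010100→0 (1)
  1  110101001→1 (1)
  2  101010011→1 (0)
  3  010100110→0 (0)
  4  101001100→1 (1)
  5  010011001→0 (1)
  6  100110011→1 (0)
  7  001100110→0 (0)
  8  011001100→0 (0)
  9  110011000→1 (0)
 10  100110000→1 (0)
 11  001100000→0 (0)
 12  011000000→0 (0)
 13  110000000→1 (1)
 14  100000001→1 (1)
 15  000000011→0 (0)
 16  000000110→0 (0)
 17  000001100→0 (0)
 18  000011000→0 (1)
 19  000110001→0 (1)
 20  001100011→0 (0)
 21  011000110→0 (0)
 22  110001100→1 (1)
 23  100011001→1 (0)
 24  000110010→0 (1)
 25  001100101→0 (0)

01101010011001100000001100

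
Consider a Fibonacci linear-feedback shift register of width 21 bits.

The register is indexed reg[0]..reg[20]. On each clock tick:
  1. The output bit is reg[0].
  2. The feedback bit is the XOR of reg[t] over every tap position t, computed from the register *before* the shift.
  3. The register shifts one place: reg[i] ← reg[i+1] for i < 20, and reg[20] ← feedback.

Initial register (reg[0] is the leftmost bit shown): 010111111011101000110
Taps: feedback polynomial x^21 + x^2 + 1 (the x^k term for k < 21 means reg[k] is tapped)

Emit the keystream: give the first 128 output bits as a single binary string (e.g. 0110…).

step | reg (before) | out | fb
   0 | 010111111011101000110 | 0 | 0
   1 | 101111110111010001100 | 1 | 0
   2 | 011111101110100011000 | 0 | 1
   3 | 111111011101000110001 | 1 | 0
   4 | 111110111010001100010 | 1 | 0
   5 | 111101110100011000100 | 1 | 0
   6 | 111011101000110001000 | 1 | 0
   7 | 110111010001100010000 | 1 | 1
   8 | 101110100011000100001 | 1 | 0
   9 | 011101000110001000010 | 0 | 1
  10 | 111010001100010000101 | 1 | 0
  11 | 110100011000100001010 | 1 | 1
  12 | 101000110001000010101 | 1 | 0
  13 | 010001100010000101010 | 0 | 0
  14 | 100011000100001010100 | 1 | 1
  15 | 000110001000010101001 | 0 | 0
  16 | 001100010000101010010 | 0 | 1
  17 | 011000100001010100101 | 0 | 1
  18 | 110001000010101001011 | 1 | 1
  19 | 100010000101010010111 | 1 | 1
  20 | 000100001010100101111 | 0 | 0
  21 | 001000010101001011110 | 0 | 1
  22 | 010000101010010111101 | 0 | 0
  23 | 100001010100101111010 | 1 | 1
  24 | 000010101001011110101 | 0 | 0
  25 | 000101010010111101010 | 0 | 0
  26 | 001010100101111010100 | 0 | 1
  27 | 010101001011110101001 | 0 | 0
  28 | 101010010111101010010 | 1 | 0
  29 | 010100101111010100100 | 0 | 0
  30 | 101001011110101001000 | 1 | 0
  31 | 010010111101010010000 | 0 | 0
  32 | 100101111010100100000 | 1 | 1
  33 | 001011110101001000001 | 0 | 1
  34 | 010111101010010000011 | 0 | 0
  35 | 101111010100100000110 | 1 | 0
  36 | 011110101001000001100 | 0 | 1
  37 | 111101010010000011001 | 1 | 0
  38 | 111010100100000110010 | 1 | 0
  39 | 110101001000001100100 | 1 | 1
  40 | 101010010000011001001 | 1 | 0
  41 | 010100100000110010010 | 0 | 0
  42 | 101001000001100100100 | 1 | 0
  43 | 010010000011001001000 | 0 | 0
  44 | 100100000110010010000 | 1 | 1
  45 | 001000001100100100001 | 0 | 1
  46 | 010000011001001000011 | 0 | 0
  47 | 100000110010010000110 | 1 | 1
  48 | 000001100100100001101 | 0 | 0
  49 | 000011001001000011010 | 0 | 0
  50 | 000110010010000110100 | 0 | 0
  51 | 001100100100001101000 | 0 | 1
  52 | 011001001000011010001 | 0 | 1
  53 | 110010010000110100011 | 1 | 1
  54 | 100100100001101000111 | 1 | 1
  55 | 001001000011010001111 | 0 | 1
  56 | 010010000110100011111 | 0 | 0
  57 | 100100001101000111110 | 1 | 1
  58 | 001000011010001111101 | 0 | 1
  59 | 010000110100011111011 | 0 | 0
  60 | 100001101000111110110 | 1 | 1
  61 | 000011010001111101101 | 0 | 0
  62 | 000110100011111011010 | 0 | 0
  63 | 001101000111110110100 | 0 | 1
  64 | 011010001111101101001 | 0 | 1
  65 | 110100011111011010011 | 1 | 1
  66 | 101000111110110100111 | 1 | 0
  67 | 010001111101101001110 | 0 | 0
  68 | 100011111011010011100 | 1 | 1
  69 | 000111110110100111001 | 0 | 0
  70 | 001111101101001110010 | 0 | 1
  71 | 011111011010011100101 | 0 | 1
  72 | 111110110100111001011 | 1 | 0
  73 | 111101101001110010110 | 1 | 0
  74 | 111011010011100101100 | 1 | 0
  75 | 110110100111001011000 | 1 | 1
  76 | 101101001110010110001 | 1 | 0
  77 | 011010011100101100010 | 0 | 1
  78 | 110100111001011000101 | 1 | 1
  79 | 101001110010110001011 | 1 | 0
  80 | 010011100101100010110 | 0 | 0
  81 | 100111001011000101100 | 1 | 1
  82 | 001110010110001011001 | 0 | 1
  83 | 011100101100010110011 | 0 | 1
  84 | 111001011000101100111 | 1 | 0
  85 | 110010110001011001110 | 1 | 1
  86 | 100101100010110011101 | 1 | 1
  87 | 001011000101100111011 | 0 | 1
  88 | 010110001011001110111 | 0 | 0
  89 | 101100010110011101110 | 1 | 0
  90 | 011000101100111011100 | 0 | 1
  91 | 110001011001110111001 | 1 | 1
  92 | 100010110011101110011 | 1 | 1
  93 | 000101100111011100111 | 0 | 0
  94 | 001011001110111001110 | 0 | 1
  95 | 010110011101110011101 | 0 | 0
  96 | 101100111011100111010 | 1 | 0
  97 | 011001110111001110100 | 0 | 1
  98 | 110011101110011101001 | 1 | 1
  99 | 100111011100111010011 | 1 | 1
 100 | 001110111001110100111 | 0 | 1
 101 | 011101110011101001111 | 0 | 1
 102 | 111011100111010011111 | 1 | 0
 103 | 110111001110100111110 | 1 | 1
 104 | 101110011101001111101 | 1 | 0
 105 | 011100111010011111010 | 0 | 1
 106 | 111001110100111110101 | 1 | 0
 107 | 110011101001111101010 | 1 | 1
 108 | 100111010011111010101 | 1 | 1
 109 | 001110100111110101011 | 0 | 1
 110 | 011101001111101010111 | 0 | 1
 111 | 111010011111010101111 | 1 | 0
 112 | 110100111110101011110 | 1 | 1
 113 | 101001111101010111101 | 1 | 0
 114 | 010011111010101111010 | 0 | 0
 115 | 100111110101011110100 | 1 | 1
 116 | 001111101010111101001 | 0 | 1
 117 | 011111010101111010011 | 0 | 1
 118 | 111110101011110100111 | 1 | 0
 119 | 111101010111101001110 | 1 | 0
 120 | 111010101111010011100 | 1 | 0
 121 | 110101011110100111000 | 1 | 1
 122 | 101010111101001110001 | 1 | 0
 123 | 010101111010011100010 | 0 | 0
 124 | 101011110100111000100 | 1 | 0
 125 | 010111101001110001000 | 0 | 0
 126 | 101111010011100010000 | 1 | 0
 127 | 011110100111000100000 | 0 | 1

01011111101110100011000100001010100101111010100100000110010010000110100011111011010011100101100010110011101110011101001111101010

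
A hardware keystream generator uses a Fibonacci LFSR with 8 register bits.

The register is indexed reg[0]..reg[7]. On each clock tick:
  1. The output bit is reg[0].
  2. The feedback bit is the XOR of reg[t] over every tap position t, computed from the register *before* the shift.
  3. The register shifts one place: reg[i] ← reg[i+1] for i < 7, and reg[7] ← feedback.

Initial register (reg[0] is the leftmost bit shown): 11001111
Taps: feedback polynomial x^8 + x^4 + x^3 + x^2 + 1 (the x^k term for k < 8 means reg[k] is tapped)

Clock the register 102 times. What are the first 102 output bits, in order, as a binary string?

k : reg_k → out_k, fb_k
0: 11001111 → 1, fb=0
1: 10011110 → 1, fb=1
2: 00111101 → 0, fb=1
3: 01111011 → 0, fb=1
4: 11110111 → 1, fb=1
5: 11101111 → 1, fb=1
6: 11011111 → 1, fb=1
7: 10111111 → 1, fb=0
8: 01111110 → 0, fb=1
9: 11111101 → 1, fb=0
10: 11111010 → 1, fb=0
11: 11110100 → 1, fb=1
12: 11101001 → 1, fb=1
13: 11010011 → 1, fb=0
14: 10100110 → 1, fb=0
15: 01001100 → 0, fb=1
16: 10011001 → 1, fb=1
17: 00110011 → 0, fb=0
18: 01100110 → 0, fb=1
19: 11001101 → 1, fb=0
20: 10011010 → 1, fb=1
21: 00110101 → 0, fb=0
22: 01101010 → 0, fb=0
23: 11010100 → 1, fb=0
24: 10101000 → 1, fb=1
25: 01010001 → 0, fb=1
26: 10100011 → 1, fb=0
27: 01000110 → 0, fb=0
28: 10001100 → 1, fb=0
29: 00011000 → 0, fb=0
30: 00110000 → 0, fb=0
31: 01100000 → 0, fb=1
32: 11000001 → 1, fb=1
33: 10000011 → 1, fb=1
34: 00000111 → 0, fb=0
35: 00001110 → 0, fb=1
36: 00011101 → 0, fb=0
37: 00111010 → 0, fb=1
38: 01110101 → 0, fb=0
39: 11101010 → 1, fb=1
40: 11010101 → 1, fb=0
41: 10101010 → 1, fb=1
42: 01010101 → 0, fb=1
43: 10101011 → 1, fb=1
44: 01010111 → 0, fb=1
45: 10101111 → 1, fb=1
46: 01011111 → 0, fb=0
47: 10111110 → 1, fb=0
48: 01111100 → 0, fb=1
49: 11111001 → 1, fb=0
50: 11110010 → 1, fb=1
51: 11100101 → 1, fb=0
52: 11001010 → 1, fb=0
53: 10010100 → 1, fb=0
54: 00101000 → 0, fb=0
55: 01010000 → 0, fb=1
56: 10100001 → 1, fb=0
57: 01000010 → 0, fb=0
58: 10000100 → 1, fb=1
59: 00001001 → 0, fb=1
60: 00010011 → 0, fb=1
61: 00100111 → 0, fb=1
62: 01001111 → 0, fb=1
63: 10011111 → 1, fb=1
64: 00111111 → 0, fb=1
65: 01111111 → 0, fb=1
66: 11111111 → 1, fb=0
67: 11111110 → 1, fb=0
68: 11111100 → 1, fb=0
69: 11111000 → 1, fb=0
70: 11110000 → 1, fb=1
71: 11100001 → 1, fb=0
72: 11000010 → 1, fb=1
73: 10000101 → 1, fb=1
74: 00001011 → 0, fb=1
75: 00010111 → 0, fb=1
76: 00101111 → 0, fb=0
77: 01011110 → 0, fb=0
78: 10111100 → 1, fb=0
79: 01111000 → 0, fb=1
80: 11110001 → 1, fb=1
81: 11100011 → 1, fb=0
82: 11000110 → 1, fb=1
83: 10001101 → 1, fb=0
84: 00011010 → 0, fb=0
85: 00110100 → 0, fb=0
86: 01101000 → 0, fb=0
87: 11010000 → 1, fb=0
88: 10100000 → 1, fb=0
89: 01000000 → 0, fb=0
90: 10000000 → 1, fb=1
91: 00000001 → 0, fb=0
92: 00000010 → 0, fb=0
93: 00000100 → 0, fb=0
94: 00001000 → 0, fb=1
95: 00010001 → 0, fb=1
96: 00100011 → 0, fb=1
97: 01000111 → 0, fb=0
98: 10001110 → 1, fb=0
99: 00011100 → 0, fb=0
100: 00111000 → 0, fb=1
101: 01110001 → 0, fb=0

110011110111111010011001101010001100000111010101011111001010000100111111110000101111000110100000001000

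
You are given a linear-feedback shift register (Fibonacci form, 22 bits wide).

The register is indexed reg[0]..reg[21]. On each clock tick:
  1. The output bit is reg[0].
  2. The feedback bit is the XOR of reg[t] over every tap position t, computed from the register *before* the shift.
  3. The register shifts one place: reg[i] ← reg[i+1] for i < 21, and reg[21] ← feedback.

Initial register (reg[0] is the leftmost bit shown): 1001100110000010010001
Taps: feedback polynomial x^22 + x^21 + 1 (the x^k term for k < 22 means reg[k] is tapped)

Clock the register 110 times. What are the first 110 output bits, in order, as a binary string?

tick  register→output (feedback)
  0  1001100110000010010001→1 (0)
  1  0011001100000100100010→0 (0)
  2  0110011000001001000100→0 (0)
  3  1100110000010010001000→1 (1)
  4  1001100000100100010001→1 (0)
  5  0011000001001000100010→0 (0)
  6  0110000010010001000100→0 (0)
  7  1100000100100010001000→1 (1)
  8  1000001001000100010001→1 (0)
  9  0000010010001000100010→0 (0)
 10  0000100100010001000100→0 (0)
 11  0001001000100010001000→0 (0)
 12  0010010001000100010000→0 (0)
 13  0100100010001000100000→0 (0)
 14  1001000100010001000000→1 (1)
 15  0010001000100010000001→0 (1)
 16  0100010001000100000011→0 (1)
 17  1000100010001000000111→1 (0)
 18  0001000100010000001110→0 (0)
 19  0010001000100000011100→0 (0)
 20  0100010001000000111000→0 (0)
 21  1000100010000001110000→1 (1)
 22  0001000100000011100001→0 (1)
 23  0010001000000111000011→0 (1)
 24  0100010000001110000111→0 (1)
 25  1000100000011100001111→1 (0)
 26  0001000000111000011110→0 (0)
 27  0010000001110000111100→0 (0)
 28  0100000011100001111000→0 (0)
 29  1000000111000011110000→1 (1)
 30  0000001110000111100001→0 (1)
 31  0000011100001111000011→0 (1)
 32  0000111000011110000111→0 (1)
 33  0001110000111100001111→0 (1)
 34  0011100001111000011111→0 (1)
 35  0111000011110000111111→0 (1)
 36  1110000111100001111111→1 (0)
 37  1100001111000011111110→1 (1)
 38  1000011110000111111101→1 (0)
 39  0000111100001111111010→0 (0)
 40  0001111000011111110100→0 (0)
 41  0011110000111111101000→0 (0)
 42  0111100001111111010000→0 (0)
 43  1111000011111110100000→1 (1)
 44  1110000111111101000001→1 (0)
 45  1100001111111010000010→1 (1)
 46  1000011111110100000101→1 (0)
 47  0000111111101000001010→0 (0)
 48  0001111111010000010100→0 (0)
 49  0011111110100000101000→0 (0)
 50  0111111101000001010000→0 (0)
 51  1111111010000010100000→1 (1)
 52  1111110100000101000001→1 (0)
 53  1111101000001010000010→1 (1)
 54  1111010000010100000101→1 (0)
 55  1110100000101000001010→1 (1)
 56  1101000001010000010101→1 (0)
 57  1010000010100000101010→1 (1)
 58  0100000101000001010101→0 (1)
 59  1000001010000010101011→1 (0)
 60  0000010100000101010110→0 (0)
 61  0000101000001010101100→0 (0)
 62  0001010000010101011000→0 (0)
 63  0010100000101010110000→0 (0)
 64  0101000001010101100000→0 (0)
 65  1010000010101011000000→1 (1)
 66  0100000101010110000001→0 (1)
 67  1000001010101100000011→1 (0)
 68  0000010101011000000110→0 (0)
 69  0000101010110000001100→0 (0)
 70  0001010101100000011000→0 (0)
 71  0010101011000000110000→0 (0)
 72  0101010110000001100000→0 (0)
 73  1010101100000011000000→1 (1)
 74  0101011000000110000001→0 (1)
 75  1010110000001100000011→1 (0)
 76  0101100000011000000110→0 (0)
 77  1011000000110000001100→1 (1)
 78  0110000001100000011001→0 (1)
 79  1100000011000000110011→1 (0)
 80  1000000110000001100110→1 (1)
 81  0000001100000011001101→0 (1)
 82  0000011000000110011011→0 (1)
 83  0000110000001100110111→0 (1)
 84  0001100000011001101111→0 (1)
 85  0011000000110011011111→0 (1)
 86  0110000001100110111111→0 (1)
 87  1100000011001101111111→1 (0)
 88  1000000110011011111110→1 (1)
 89  0000001100110111111101→0 (1)
 90  0000011001101111111011→0 (1)
 91  0000110011011111110111→0 (1)
 92  0001100110111111101111→0 (1)
 93  0011001101111111011111→0 (1)
 94  0110011011111110111111→0 (1)
 95  1100110111111101111111→1 (0)
 96  1001101111111011111110→1 (1)
 97  0011011111110111111101→0 (1)
 98  0110111111101111111011→0 (1)
 99  1101111111011111110111→1 (0)
100  1011111110111111101110→1 (1)
101  0111111101111111011101→0 (1)
102  1111111011111110111011→1 (0)
103  1111110111111101110110→1 (1)
104  1111101111111011101101→1 (0)
105  1111011111110111011010→1 (1)
106  1110111111101110110101→1 (0)
107  1101111111011101101010→1 (1)
108  1011111110111011010101→1 (0)
109  0111111101110110101010→0 (0)

10011001100000100100010001000100000011100001111000011111110100000101000001010101100000011000000110011011111110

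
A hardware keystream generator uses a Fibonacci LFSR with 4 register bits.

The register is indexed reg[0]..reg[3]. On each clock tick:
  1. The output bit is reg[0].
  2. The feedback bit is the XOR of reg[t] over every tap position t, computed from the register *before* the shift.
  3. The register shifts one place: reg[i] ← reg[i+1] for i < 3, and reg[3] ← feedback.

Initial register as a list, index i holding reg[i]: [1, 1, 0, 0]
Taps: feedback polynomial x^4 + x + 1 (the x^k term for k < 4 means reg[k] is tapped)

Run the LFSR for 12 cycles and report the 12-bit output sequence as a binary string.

tick  register→output (feedback)
  0  1100→1 (0)
  1  1000→1 (1)
  2  0001→0 (0)
  3  0010→0 (0)
  4  0100→0 (1)
  5  1001→1 (1)
  6  0011→0 (0)
  7  0110→0 (1)
  8  1101→1 (0)
  9  1010→1 (1)
 10  0101→0 (1)
 11  1011→1 (1)

110001001101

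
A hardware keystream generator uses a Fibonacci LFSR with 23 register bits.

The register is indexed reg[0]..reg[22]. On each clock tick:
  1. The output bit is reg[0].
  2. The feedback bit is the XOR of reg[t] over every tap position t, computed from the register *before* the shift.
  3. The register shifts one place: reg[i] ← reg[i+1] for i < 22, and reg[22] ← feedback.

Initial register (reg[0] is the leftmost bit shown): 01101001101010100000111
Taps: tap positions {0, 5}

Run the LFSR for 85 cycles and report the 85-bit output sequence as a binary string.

tick  register→output (feedback)
  0  01101001101010100000111→0 (0)
  1  11010011010101000001110→1 (1)
  2  10100110101010000011101→1 (0)
  3  01001101010100000111010→0 (1)
  4  10011010101000001110101→1 (1)
  5  00110101010000011101011→0 (1)
  6  01101010100000111010111→0 (0)
  7  11010101000001110101110→1 (0)
  8  10101010000011101011100→1 (1)
  9  01010100000111010111001→0 (1)
 10  10101000001110101110011→1 (1)
 11  01010000011101011100111→0 (0)
 12  10100000111010111001110→1 (1)
 13  01000001110101110011101→0 (0)
 14  10000011101011100111010→1 (1)
 15  00000111010111001110101→0 (1)
 16  00001110101110011101011→0 (1)
 17  00011101011100111010111→0 (1)
 18  00111010111001110101111→0 (0)
 19  01110101110011101011110→0 (1)
 20  11101011100111010111101→1 (1)
 21  11010111001110101111011→1 (0)
 22  10101110011101011110110→1 (0)
 23  01011100111010111101100→0 (1)
 24  10111001110101111011001→1 (1)
 25  01110011101011110110011→0 (0)
 26  11100111010111101100110→1 (0)
 27  11001110101111011001100→1 (0)
 28  10011101011110110011000→1 (0)
 29  00111010111101100110000→0 (0)
 30  01110101111011001100000→0 (1)
 31  11101011110110011000001→1 (1)
 32  11010111101100110000011→1 (0)
 33  10101111011001100000110→1 (0)
 34  01011110110011000001100→0 (1)
 35  10111101100110000011001→1 (0)
 36  01111011001100000110010→0 (0)
 37  11110110011000001100100→1 (0)
 38  11101100110000011001000→1 (0)
 39  11011001100000110010000→1 (1)
 40  10110011000001100100001→1 (1)
 41  01100110000011001000011→0 (1)
 42  11001100000110010000111→1 (0)
 43  10011000001100100001110→1 (1)
 44  00110000011001000011101→0 (0)
 45  01100000110010000111010→0 (0)
 46  11000001100100001110100→1 (1)
 47  10000011001000011101001→1 (1)
 48  00000110010000111010011→0 (1)
 49  00001100100001110100111→0 (1)
 50  00011001000011101001111→0 (0)
 51  00110010000111010011110→0 (0)
 52  01100100001110100111100→0 (1)
 53  11001000011101001111001→1 (1)
 54  10010000111010011110011→1 (1)
 55  00100001110100111100111→0 (0)
 56  01000011101001111001110→0 (0)
 57  10000111010011110011100→1 (0)
 58  00001110100111100111000→0 (1)
 59  00011101001111001110001→0 (1)
 60  00111010011110011100011→0 (0)
 61  01110100111100111000110→0 (1)
 62  11101001111001110001101→1 (1)
 63  11010011110011100011011→1 (1)
 64  10100111100111000110111→1 (0)
 65  01001111001110001101110→0 (1)
 66  10011110011100011011101→1 (0)
 67  00111100111000110111010→0 (1)
 68  01111001110001101110101→0 (0)
 69  11110011100011011101010→1 (1)
 70  11100111000110111010101→1 (0)
 71  11001110001101110101010→1 (0)
 72  10011100011011101010100→1 (0)
 73  00111000110111010101000→0 (0)
 74  01110001101110101010000→0 (0)
 75  11100011011101010100000→1 (1)
 76  11000110111010101000001→1 (0)
 77  10001101110101010000010→1 (0)
 78  00011011101010100000100→0 (0)
 79  00110111010101000001000→0 (1)
 80  01101110101010000010001→0 (1)
 81  11011101010100000100011→1 (0)
 82  10111010101000001000110→1 (1)
 83  01110101010000010001101→0 (1)
 84  11101010100000100011011→1 (1)

0110100110101010000011101011100111010111101100110000011001000011101001111001110001101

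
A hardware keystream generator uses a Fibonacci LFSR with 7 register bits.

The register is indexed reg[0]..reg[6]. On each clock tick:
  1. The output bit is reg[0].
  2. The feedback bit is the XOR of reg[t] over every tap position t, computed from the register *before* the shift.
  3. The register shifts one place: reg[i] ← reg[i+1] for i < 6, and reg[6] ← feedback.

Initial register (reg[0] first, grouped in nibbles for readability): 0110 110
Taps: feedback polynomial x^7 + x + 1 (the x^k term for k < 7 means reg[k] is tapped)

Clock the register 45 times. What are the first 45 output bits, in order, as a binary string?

011011010110111101100011010010111011100110010

tick  register→output (feedback)
  0  0110110→0 (1)
  1  1101101→1 (0)
  2  1011010→1 (1)
  3  0110101→0 (1)
  4  1101011→1 (0)
  5  1010110→1 (1)
  6  0101101→0 (1)
  7  1011011→1 (1)
  8  0110111→0 (1)
  9  1101111→1 (0)
 10  1011110→1 (1)
 11  0111101→0 (1)
 12  1111011→1 (0)
 13  1110110→1 (0)
 14  1101100→1 (0)
 15  1011000→1 (1)
 16  0110001→0 (1)
 17  1100011→1 (0)
 18  1000110→1 (1)
 19  0001101→0 (0)
 20  0011010→0 (0)
 21  0110100→0 (1)
 22  1101001→1 (0)
 23  1010010→1 (1)
 24  0100101→0 (1)
 25  1001011→1 (1)
 26  0010111→0 (0)
 27  0101110→0 (1)
 28  1011101→1 (1)
 29  0111011→0 (1)
 30  1110111→1 (0)
 31  1101110→1 (0)
 32  1011100→1 (1)
 33  0111001→0 (1)
 34  1110011→1 (0)
 35  1100110→1 (0)
 36  1001100→1 (1)
 37  0011001→0 (0)
 38  0110010→0 (1)
 39  1100101→1 (0)
 40  1001010→1 (1)
 41  0010101→0 (0)
 42  0101010→0 (1)
 43  1010101→1 (1)
 44  0101011→0 (1)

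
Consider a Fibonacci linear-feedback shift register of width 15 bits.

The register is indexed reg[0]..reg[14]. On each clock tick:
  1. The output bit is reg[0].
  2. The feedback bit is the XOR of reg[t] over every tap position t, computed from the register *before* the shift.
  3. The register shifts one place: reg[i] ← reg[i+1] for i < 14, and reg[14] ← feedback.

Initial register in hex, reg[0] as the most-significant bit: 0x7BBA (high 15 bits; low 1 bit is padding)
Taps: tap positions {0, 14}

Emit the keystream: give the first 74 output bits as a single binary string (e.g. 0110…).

k : reg_k → out_k, fb_k
0: 011110111011101 → 0, fb=1
1: 111101110111011 → 1, fb=0
2: 111011101110110 → 1, fb=1
3: 110111011101101 → 1, fb=0
4: 101110111011010 → 1, fb=1
5: 011101110110101 → 0, fb=1
6: 111011101101011 → 1, fb=0
7: 110111011010110 → 1, fb=1
8: 101110110101101 → 1, fb=0
9: 011101101011010 → 0, fb=0
10: 111011010110100 → 1, fb=1
11: 110110101101001 → 1, fb=0
12: 101101011010010 → 1, fb=1
13: 011010110100101 → 0, fb=1
14: 110101101001011 → 1, fb=0
15: 101011010010110 → 1, fb=1
16: 010110100101101 → 0, fb=1
17: 101101001011011 → 1, fb=0
18: 011010010110110 → 0, fb=0
19: 110100101101100 → 1, fb=1
20: 101001011011001 → 1, fb=0
21: 010010110110010 → 0, fb=0
22: 100101101100100 → 1, fb=1
23: 001011011001001 → 0, fb=1
24: 010110110010011 → 0, fb=1
25: 101101100100111 → 1, fb=0
26: 011011001001110 → 0, fb=0
27: 110110010011100 → 1, fb=1
28: 101100100111001 → 1, fb=0
29: 011001001110010 → 0, fb=0
30: 110010011100100 → 1, fb=1
31: 100100111001001 → 1, fb=0
32: 001001110010010 → 0, fb=0
33: 010011100100100 → 0, fb=0
34: 100111001001000 → 1, fb=1
35: 001110010010001 → 0, fb=1
36: 011100100100011 → 0, fb=1
37: 111001001000111 → 1, fb=0
38: 110010010001110 → 1, fb=1
39: 100100100011101 → 1, fb=0
40: 001001000111010 → 0, fb=0
41: 010010001110100 → 0, fb=0
42: 100100011101000 → 1, fb=1
43: 001000111010001 → 0, fb=1
44: 010001110100011 → 0, fb=1
45: 100011101000111 → 1, fb=0
46: 000111010001110 → 0, fb=0
47: 001110100011100 → 0, fb=0
48: 011101000111000 → 0, fb=0
49: 111010001110000 → 1, fb=1
50: 110100011100001 → 1, fb=0
51: 101000111000010 → 1, fb=1
52: 010001110000101 → 0, fb=1
53: 100011100001011 → 1, fb=0
54: 000111000010110 → 0, fb=0
55: 001110000101100 → 0, fb=0
56: 011100001011000 → 0, fb=0
57: 111000010110000 → 1, fb=1
58: 110000101100001 → 1, fb=0
59: 100001011000010 → 1, fb=1
60: 000010110000101 → 0, fb=1
61: 000101100001011 → 0, fb=1
62: 001011000010111 → 0, fb=1
63: 010110000101111 → 0, fb=1
64: 101100001011111 → 1, fb=0
65: 011000010111110 → 0, fb=0
66: 110000101111100 → 1, fb=1
67: 100001011111001 → 1, fb=0
68: 000010111110010 → 0, fb=0
69: 000101111100100 → 0, fb=0
70: 001011111001000 → 0, fb=0
71: 010111110010000 → 0, fb=0
72: 101111100100000 → 1, fb=1
73: 011111001000001 → 0, fb=1

01111011101110110101101001011011001001110010010001110100011100001011000010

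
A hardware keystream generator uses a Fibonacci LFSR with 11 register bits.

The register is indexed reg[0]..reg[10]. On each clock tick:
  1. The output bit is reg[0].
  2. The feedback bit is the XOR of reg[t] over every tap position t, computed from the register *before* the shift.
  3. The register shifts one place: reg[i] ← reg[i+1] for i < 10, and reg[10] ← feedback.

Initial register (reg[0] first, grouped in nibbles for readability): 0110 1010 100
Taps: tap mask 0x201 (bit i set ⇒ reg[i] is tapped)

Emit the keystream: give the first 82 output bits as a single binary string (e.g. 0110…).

0110101010001110111010110001101110000011100101010011110111010011011000101101101011

k : reg_k → out_k, fb_k
0: 01101010100 → 0, fb=0
1: 11010101000 → 1, fb=1
2: 10101010001 → 1, fb=1
3: 01010100011 → 0, fb=1
4: 10101000111 → 1, fb=0
5: 01010001110 → 0, fb=1
6: 10100011101 → 1, fb=1
7: 01000111011 → 0, fb=1
8: 10001110111 → 1, fb=0
9: 00011101110 → 0, fb=1
10: 00111011101 → 0, fb=0
11: 01110111010 → 0, fb=1
12: 11101110101 → 1, fb=1
13: 11011101011 → 1, fb=0
14: 10111010110 → 1, fb=0
15: 01110101100 → 0, fb=0
16: 11101011000 → 1, fb=1
17: 11010110001 → 1, fb=1
18: 10101100011 → 1, fb=0
19: 01011000110 → 0, fb=1
20: 10110001101 → 1, fb=1
21: 01100011011 → 0, fb=1
22: 11000110111 → 1, fb=0
23: 10001101110 → 1, fb=0
24: 00011011100 → 0, fb=0
25: 00110111000 → 0, fb=0
26: 01101110000 → 0, fb=0
27: 11011100000 → 1, fb=1
28: 10111000001 → 1, fb=1
29: 01110000011 → 0, fb=1
30: 11100000111 → 1, fb=0
31: 11000001110 → 1, fb=0
32: 10000011100 → 1, fb=1
33: 00000111001 → 0, fb=0
34: 00001110010 → 0, fb=1
35: 00011100101 → 0, fb=0
36: 00111001010 → 0, fb=1
37: 01110010101 → 0, fb=0
38: 11100101010 → 1, fb=0
39: 11001010100 → 1, fb=1
40: 10010101001 → 1, fb=1
41: 00101010011 → 0, fb=1
42: 01010100111 → 0, fb=1
43: 10101001111 → 1, fb=0
44: 01010011110 → 0, fb=1
45: 10100111101 → 1, fb=1
46: 01001111011 → 0, fb=1
47: 10011110111 → 1, fb=0
48: 00111101110 → 0, fb=1
49: 01111011101 → 0, fb=0
50: 11110111010 → 1, fb=0
51: 11101110100 → 1, fb=1
52: 11011101001 → 1, fb=1
53: 10111010011 → 1, fb=0
54: 01110100110 → 0, fb=1
55: 11101001101 → 1, fb=1
56: 11010011011 → 1, fb=0
57: 10100110110 → 1, fb=0
58: 01001101100 → 0, fb=0
59: 10011011000 → 1, fb=1
60: 00110110001 → 0, fb=0
61: 01101100010 → 0, fb=1
62: 11011000101 → 1, fb=1
63: 10110001011 → 1, fb=0
64: 01100010110 → 0, fb=1
65: 11000101101 → 1, fb=1
66: 10001011011 → 1, fb=0
67: 00010110110 → 0, fb=1
68: 00101101101 → 0, fb=0
69: 01011011010 → 0, fb=1
70: 10110110101 → 1, fb=1
71: 01101101011 → 0, fb=1
72: 11011010111 → 1, fb=0
73: 10110101110 → 1, fb=0
74: 01101011100 → 0, fb=0
75: 11010111000 → 1, fb=1
76: 10101110001 → 1, fb=1
77: 01011100011 → 0, fb=1
78: 10111000111 → 1, fb=0
79: 01110001110 → 0, fb=1
80: 11100011101 → 1, fb=1
81: 11000111011 → 1, fb=0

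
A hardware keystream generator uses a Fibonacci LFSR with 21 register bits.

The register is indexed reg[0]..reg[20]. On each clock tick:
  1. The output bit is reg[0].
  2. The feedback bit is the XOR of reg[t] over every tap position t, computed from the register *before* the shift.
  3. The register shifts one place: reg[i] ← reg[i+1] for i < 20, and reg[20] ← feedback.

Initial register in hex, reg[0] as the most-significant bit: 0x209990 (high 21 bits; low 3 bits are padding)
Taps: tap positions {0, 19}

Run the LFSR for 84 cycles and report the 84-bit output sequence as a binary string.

k : reg_k → out_k, fb_k
0: 001000001001100110010 → 0, fb=1
1: 010000010011001100101 → 0, fb=0
2: 100000100110011001010 → 1, fb=0
3: 000001001100110010100 → 0, fb=0
4: 000010011001100101000 → 0, fb=0
5: 000100110011001010000 → 0, fb=0
6: 001001100110010100000 → 0, fb=0
7: 010011001100101000000 → 0, fb=0
8: 100110011001010000000 → 1, fb=1
9: 001100110010100000001 → 0, fb=0
10: 011001100101000000010 → 0, fb=1
11: 110011001010000000101 → 1, fb=1
12: 100110010100000001011 → 1, fb=0
13: 001100101000000010110 → 0, fb=1
14: 011001010000000101101 → 0, fb=0
15: 110010100000001011010 → 1, fb=0
16: 100101000000010110100 → 1, fb=1
17: 001010000000101101001 → 0, fb=0
18: 010100000001011010010 → 0, fb=1
19: 101000000010110100101 → 1, fb=1
20: 010000000101101001011 → 0, fb=1
21: 100000001011010010111 → 1, fb=0
22: 000000010110100101110 → 0, fb=1
23: 000000101101001011101 → 0, fb=0
24: 000001011010010111010 → 0, fb=1
25: 000010110100101110101 → 0, fb=0
26: 000101101001011101010 → 0, fb=1
27: 001011010010111010101 → 0, fb=0
28: 010110100101110101010 → 0, fb=1
29: 101101001011101010101 → 1, fb=1
30: 011010010111010101011 → 0, fb=1
31: 110100101110101010111 → 1, fb=0
32: 101001011101010101110 → 1, fb=0
33: 010010111010101011100 → 0, fb=0
34: 100101110101010111000 → 1, fb=1
35: 001011101010101110001 → 0, fb=0
36: 010111010101011100010 → 0, fb=1
37: 101110101010111000101 → 1, fb=1
38: 011101010101110001011 → 0, fb=1
39: 111010101011100010111 → 1, fb=0
40: 110101010111000101110 → 1, fb=0
41: 101010101110001011100 → 1, fb=1
42: 010101011100010111001 → 0, fb=0
43: 101010111000101110010 → 1, fb=0
44: 010101110001011100100 → 0, fb=0
45: 101011100010111001000 → 1, fb=1
46: 010111000101110010001 → 0, fb=0
47: 101110001011100100010 → 1, fb=0
48: 011100010111001000100 → 0, fb=0
49: 111000101110010001000 → 1, fb=1
50: 110001011100100010001 → 1, fb=1
51: 100010111001000100011 → 1, fb=0
52: 000101110010001000110 → 0, fb=1
53: 001011100100010001101 → 0, fb=0
54: 010111001000100011010 → 0, fb=1
55: 101110010001000110101 → 1, fb=1
56: 011100100010001101011 → 0, fb=1
57: 111001000100011010111 → 1, fb=0
58: 110010001000110101110 → 1, fb=0
59: 100100010001101011100 → 1, fb=1
60: 001000100011010111001 → 0, fb=0
61: 010001000110101110010 → 0, fb=1
62: 100010001101011100101 → 1, fb=1
63: 000100011010111001011 → 0, fb=1
64: 001000110101110010111 → 0, fb=1
65: 010001101011100101111 → 0, fb=1
66: 100011010111001011111 → 1, fb=0
67: 000110101110010111110 → 0, fb=1
68: 001101011100101111101 → 0, fb=0
69: 011010111001011111010 → 0, fb=1
70: 110101110010111110101 → 1, fb=1
71: 101011100101111101011 → 1, fb=0
72: 010111001011111010110 → 0, fb=1
73: 101110010111110101101 → 1, fb=1
74: 011100101111101011011 → 0, fb=1
75: 111001011111010110111 → 1, fb=0
76: 110010111110101101110 → 1, fb=0
77: 100101111101011011100 → 1, fb=1
78: 001011111010110111001 → 0, fb=0
79: 010111110101101110010 → 0, fb=1
80: 101111101011011100101 → 1, fb=1
81: 011111010110111001011 → 0, fb=1
82: 111110101101110010111 → 1, fb=0
83: 111101011011100101110 → 1, fb=0

001000001001100110010100000001011010010111010101011100010111001000100011010111001011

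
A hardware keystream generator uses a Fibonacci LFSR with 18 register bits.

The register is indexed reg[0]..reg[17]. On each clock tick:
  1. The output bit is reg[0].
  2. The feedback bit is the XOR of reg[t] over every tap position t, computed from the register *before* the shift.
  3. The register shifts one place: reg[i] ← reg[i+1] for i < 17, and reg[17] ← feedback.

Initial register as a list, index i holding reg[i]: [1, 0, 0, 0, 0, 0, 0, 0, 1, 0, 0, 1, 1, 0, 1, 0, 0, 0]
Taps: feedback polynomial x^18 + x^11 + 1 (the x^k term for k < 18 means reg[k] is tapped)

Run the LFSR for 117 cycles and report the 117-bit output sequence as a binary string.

k : reg_k → out_k, fb_k
0: 100000001001101000 → 1, fb=0
1: 000000010011010000 → 0, fb=1
2: 000000100110100001 → 0, fb=0
3: 000001001101000010 → 0, fb=1
4: 000010011010000101 → 0, fb=0
5: 000100110100001010 → 0, fb=0
6: 001001101000010100 → 0, fb=0
7: 010011010000101000 → 0, fb=0
8: 100110100001010000 → 1, fb=0
9: 001101000010100000 → 0, fb=0
10: 011010000101000000 → 0, fb=1
11: 110100001010000001 → 1, fb=1
12: 101000010100000011 → 1, fb=1
13: 010000101000000111 → 0, fb=0
14: 100001010000001110 → 1, fb=1
15: 000010100000011101 → 0, fb=0
16: 000101000000111010 → 0, fb=0
17: 001010000001110100 → 0, fb=1
18: 010100000011101001 → 0, fb=1
19: 101000000111010011 → 1, fb=0
20: 010000001110100110 → 0, fb=0
21: 100000011101001100 → 1, fb=0
22: 000000111010011000 → 0, fb=0
23: 000001110100110000 → 0, fb=0
24: 000011101001100000 → 0, fb=1
25: 000111010011000001 → 0, fb=1
26: 001110100110000011 → 0, fb=0
27: 011101001100000110 → 0, fb=0
28: 111010011000001100 → 1, fb=1
29: 110100110000011001 → 1, fb=1
30: 101001100000110011 → 1, fb=1
31: 010011000001100111 → 0, fb=1
32: 100110000011001111 → 1, fb=0
33: 001100000110011110 → 0, fb=0
34: 011000001100111100 → 0, fb=0
35: 110000011001111000 → 1, fb=0
36: 100000110011110000 → 1, fb=0
37: 000001100111100000 → 0, fb=1
38: 000011001111000001 → 0, fb=1
39: 000110011110000011 → 0, fb=0
40: 001100111100000110 → 0, fb=0
41: 011001111000001100 → 0, fb=0
42: 110011110000011000 → 1, fb=1
43: 100111100000110001 → 1, fb=1
44: 001111000001100011 → 0, fb=1
45: 011110000011000111 → 0, fb=1
46: 111100000110001111 → 1, fb=1
47: 111000001100011111 → 1, fb=1
48: 110000011000111111 → 1, fb=1
49: 100000110001111111 → 1, fb=0
50: 000001100011111110 → 0, fb=1
51: 000011000111111101 → 0, fb=1
52: 000110001111111011 → 0, fb=1
53: 001100011111110111 → 0, fb=1
54: 011000111111101111 → 0, fb=1
55: 110001111111011111 → 1, fb=0
56: 100011111110111110 → 1, fb=1
57: 000111111101111101 → 0, fb=1
58: 001111111011111011 → 0, fb=1
59: 011111110111110111 → 0, fb=1
60: 111111101111101111 → 1, fb=0
61: 111111011111011110 → 1, fb=0
62: 111110111110111100 → 1, fb=1
63: 111101111101111001 → 1, fb=0
64: 111011111011110010 → 1, fb=0
65: 110111110111100100 → 1, fb=0
66: 101111101111001000 → 1, fb=0
67: 011111011110010000 → 0, fb=0
68: 111110111100100000 → 1, fb=1
69: 111101111001000001 → 1, fb=0
70: 111011110010000010 → 1, fb=1
71: 110111100100000101 → 1, fb=1
72: 101111001000001011 → 1, fb=1
73: 011110010000010111 → 0, fb=0
74: 111100100000101110 → 1, fb=1
75: 111001000001011101 → 1, fb=0
76: 110010000010111010 → 1, fb=1
77: 100100000101110101 → 1, fb=0
78: 001000001011101010 → 0, fb=1
79: 010000010111010101 → 0, fb=1
80: 100000101110101011 → 1, fb=1
81: 000001011101010111 → 0, fb=1
82: 000010111010101111 → 0, fb=0
83: 000101110101011110 → 0, fb=1
84: 001011101010111101 → 0, fb=0
85: 010111010101111010 → 0, fb=1
86: 101110101011110101 → 1, fb=0
87: 011101010111101010 → 0, fb=1
88: 111010101111010101 → 1, fb=0
89: 110101011110101010 → 1, fb=1
90: 101010111101010101 → 1, fb=0
91: 010101111010101010 → 0, fb=0
92: 101011110101010100 → 1, fb=0
93: 010111101010101000 → 0, fb=0
94: 101111010101010000 → 1, fb=0
95: 011110101010100000 → 0, fb=0
96: 111101010101000000 → 1, fb=0
97: 111010101010000000 → 1, fb=1
98: 110101010100000001 → 1, fb=1
99: 101010101000000011 → 1, fb=1
100: 010101010000000111 → 0, fb=0
101: 101010100000001110 → 1, fb=1
102: 010101000000011101 → 0, fb=0
103: 101010000000111010 → 1, fb=1
104: 010100000001110101 → 0, fb=1
105: 101000000011101011 → 1, fb=0
106: 010000000111010110 → 0, fb=1
107: 100000001110101101 → 1, fb=1
108: 000000011101011011 → 0, fb=1
109: 000000111010110111 → 0, fb=0
110: 000001110101101110 → 0, fb=1
111: 000011101011011101 → 0, fb=1
112: 000111010110111011 → 0, fb=0
113: 001110101101110110 → 0, fb=1
114: 011101011011101101 → 0, fb=1
115: 111010110111011011 → 1, fb=0
116: 110101101110110110 → 1, fb=1

100000001001101000010100000011101001100000110011110000011000111111101111101111001000001011101010111101010101000000011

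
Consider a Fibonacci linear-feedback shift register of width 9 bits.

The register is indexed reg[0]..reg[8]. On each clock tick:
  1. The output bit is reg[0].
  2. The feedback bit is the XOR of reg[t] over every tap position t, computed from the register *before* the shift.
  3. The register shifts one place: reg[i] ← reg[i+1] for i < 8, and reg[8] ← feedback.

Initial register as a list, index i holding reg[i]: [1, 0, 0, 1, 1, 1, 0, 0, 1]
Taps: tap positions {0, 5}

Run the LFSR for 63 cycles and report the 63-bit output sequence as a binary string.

step | reg (before) | out | fb
   0 | 100111001 | 1 | 0
   1 | 001110010 | 0 | 0
   2 | 011100100 | 0 | 0
   3 | 111001000 | 1 | 0
   4 | 110010000 | 1 | 1
   5 | 100100001 | 1 | 1
   6 | 001000011 | 0 | 0
   7 | 010000110 | 0 | 0
   8 | 100001100 | 1 | 0
   9 | 000011000 | 0 | 1
  10 | 000110001 | 0 | 0
  11 | 001100010 | 0 | 0
  12 | 011000100 | 0 | 0
  13 | 110001000 | 1 | 0
  14 | 100010000 | 1 | 1
  15 | 000100001 | 0 | 0
  16 | 001000010 | 0 | 0
  17 | 010000100 | 0 | 0
  18 | 100001000 | 1 | 0
  19 | 000010000 | 0 | 0
  20 | 000100000 | 0 | 0
  21 | 001000000 | 0 | 0
  22 | 010000000 | 0 | 0
  23 | 100000000 | 1 | 1
  24 | 000000001 | 0 | 0
  25 | 000000010 | 0 | 0
  26 | 000000100 | 0 | 0
  27 | 000001000 | 0 | 1
  28 | 000010001 | 0 | 0
  29 | 000100010 | 0 | 0
  30 | 001000100 | 0 | 0
  31 | 010001000 | 0 | 1
  32 | 100010001 | 1 | 1
  33 | 000100011 | 0 | 0
  34 | 001000110 | 0 | 0
  35 | 010001100 | 0 | 1
  36 | 100011001 | 1 | 0
  37 | 000110010 | 0 | 0
  38 | 001100100 | 0 | 0
  39 | 011001000 | 0 | 1
  40 | 110010001 | 1 | 1
  41 | 100100011 | 1 | 1
  42 | 001000111 | 0 | 0
  43 | 010001110 | 0 | 1
  44 | 100011101 | 1 | 0
  45 | 000111010 | 0 | 1
  46 | 001110101 | 0 | 0
  47 | 011101010 | 0 | 1
  48 | 111010101 | 1 | 1
  49 | 110101011 | 1 | 0
  50 | 101010110 | 1 | 1
  51 | 010101101 | 0 | 1
  52 | 101011011 | 1 | 0
  53 | 010110110 | 0 | 0
  54 | 101101100 | 1 | 0
  55 | 011011000 | 0 | 1
  56 | 110110001 | 1 | 1
  57 | 101100011 | 1 | 1
  58 | 011000111 | 0 | 0
  59 | 110001110 | 1 | 0
  60 | 100011100 | 1 | 0
  61 | 000111000 | 0 | 1
  62 | 001110001 | 0 | 0

100111001000011000100001000000001000100011001000111010101101100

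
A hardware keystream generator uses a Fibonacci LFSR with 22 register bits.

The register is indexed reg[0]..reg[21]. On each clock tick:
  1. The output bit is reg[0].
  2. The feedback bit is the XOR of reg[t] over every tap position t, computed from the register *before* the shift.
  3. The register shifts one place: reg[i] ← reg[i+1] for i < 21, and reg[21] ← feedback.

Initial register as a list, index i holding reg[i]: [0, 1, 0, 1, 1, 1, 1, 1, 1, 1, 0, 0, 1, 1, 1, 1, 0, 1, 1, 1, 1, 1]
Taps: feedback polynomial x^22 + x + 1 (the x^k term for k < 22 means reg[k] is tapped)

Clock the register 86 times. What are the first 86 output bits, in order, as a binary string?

k : reg_k → out_k, fb_k
0: 0101111111001111011111 → 0, fb=1
1: 1011111110011110111111 → 1, fb=1
2: 0111111100111101111111 → 0, fb=1
3: 1111111001111011111111 → 1, fb=0
4: 1111110011110111111110 → 1, fb=0
5: 1111100111101111111100 → 1, fb=0
6: 1111001111011111111000 → 1, fb=0
7: 1110011110111111110000 → 1, fb=0
8: 1100111101111111100000 → 1, fb=0
9: 1001111011111111000000 → 1, fb=1
10: 0011110111111110000001 → 0, fb=0
11: 0111101111111100000010 → 0, fb=1
12: 1111011111111000000101 → 1, fb=0
13: 1110111111110000001010 → 1, fb=0
14: 1101111111100000010100 → 1, fb=0
15: 1011111111000000101000 → 1, fb=1
16: 0111111110000001010001 → 0, fb=1
17: 1111111100000010100011 → 1, fb=0
18: 1111111000000101000110 → 1, fb=0
19: 1111110000001010001100 → 1, fb=0
20: 1111100000010100011000 → 1, fb=0
21: 1111000000101000110000 → 1, fb=0
22: 1110000001010001100000 → 1, fb=0
23: 1100000010100011000000 → 1, fb=0
24: 1000000101000110000000 → 1, fb=1
25: 0000001010001100000001 → 0, fb=0
26: 0000010100011000000010 → 0, fb=0
27: 0000101000110000000100 → 0, fb=0
28: 0001010001100000001000 → 0, fb=0
29: 0010100011000000010000 → 0, fb=0
30: 0101000110000000100000 → 0, fb=1
31: 1010001100000001000001 → 1, fb=1
32: 0100011000000010000011 → 0, fb=1
33: 1000110000000100000111 → 1, fb=1
34: 0001100000001000001111 → 0, fb=0
35: 0011000000010000011110 → 0, fb=0
36: 0110000000100000111100 → 0, fb=1
37: 1100000001000001111001 → 1, fb=0
38: 1000000010000011110010 → 1, fb=1
39: 0000000100000111100101 → 0, fb=0
40: 0000001000001111001010 → 0, fb=0
41: 0000010000011110010100 → 0, fb=0
42: 0000100000111100101000 → 0, fb=0
43: 0001000001111001010000 → 0, fb=0
44: 0010000011110010100000 → 0, fb=0
45: 0100000111100101000000 → 0, fb=1
46: 1000001111001010000001 → 1, fb=1
47: 0000011110010100000011 → 0, fb=0
48: 0000111100101000000110 → 0, fb=0
49: 0001111001010000001100 → 0, fb=0
50: 0011110010100000011000 → 0, fb=0
51: 0111100101000000110000 → 0, fb=1
52: 1111001010000001100001 → 1, fb=0
53: 1110010100000011000010 → 1, fb=0
54: 1100101000000110000100 → 1, fb=0
55: 1001010000001100001000 → 1, fb=1
56: 0010100000011000010001 → 0, fb=0
57: 0101000000110000100010 → 0, fb=1
58: 1010000001100001000101 → 1, fb=1
59: 0100000011000010001011 → 0, fb=1
60: 1000000110000100010111 → 1, fb=1
61: 0000001100001000101111 → 0, fb=0
62: 0000011000010001011110 → 0, fb=0
63: 0000110000100010111100 → 0, fb=0
64: 0001100001000101111000 → 0, fb=0
65: 0011000010001011110000 → 0, fb=0
66: 0110000100010111100000 → 0, fb=1
67: 1100001000101111000001 → 1, fb=0
68: 1000010001011110000010 → 1, fb=1
69: 0000100010111100000101 → 0, fb=0
70: 0001000101111000001010 → 0, fb=0
71: 0010001011110000010100 → 0, fb=0
72: 0100010111100000101000 → 0, fb=1
73: 1000101111000001010001 → 1, fb=1
74: 0001011110000010100011 → 0, fb=0
75: 0010111100000101000110 → 0, fb=0
76: 0101111000001010001100 → 0, fb=1
77: 1011110000010100011001 → 1, fb=1
78: 0111100000101000110011 → 0, fb=1
79: 1111000001010001100111 → 1, fb=0
80: 1110000010100011001110 → 1, fb=0
81: 1100000101000110011100 → 1, fb=0
82: 1000001010001100111000 → 1, fb=1
83: 0000010100011001110001 → 0, fb=0
84: 0000101000110011100010 → 0, fb=0
85: 0001010001100111000100 → 0, fb=0

01011111110011110111111110000001010001100000001000001111001010000001100001000101111000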